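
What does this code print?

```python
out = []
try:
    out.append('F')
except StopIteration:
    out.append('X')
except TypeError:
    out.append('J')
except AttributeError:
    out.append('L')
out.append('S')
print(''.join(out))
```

Execution trace: 'F' (try body, no exception) → 'S' (after the try/except). Output: FS

Answer: FS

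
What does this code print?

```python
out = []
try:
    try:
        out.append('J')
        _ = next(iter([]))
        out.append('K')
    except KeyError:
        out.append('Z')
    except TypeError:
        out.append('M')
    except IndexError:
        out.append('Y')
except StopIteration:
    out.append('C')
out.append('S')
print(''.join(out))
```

Execution trace: 'J' (try body) → 'C' (outer except StopIteration) → 'S' (after the try/except). Output: JCS

Answer: JCS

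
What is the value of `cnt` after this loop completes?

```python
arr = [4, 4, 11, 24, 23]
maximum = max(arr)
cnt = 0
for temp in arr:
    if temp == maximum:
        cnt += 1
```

Count of max value 24 in [4, 4, 11, 24, 23]
`cnt` takes the values: 0 → 1

Answer: 1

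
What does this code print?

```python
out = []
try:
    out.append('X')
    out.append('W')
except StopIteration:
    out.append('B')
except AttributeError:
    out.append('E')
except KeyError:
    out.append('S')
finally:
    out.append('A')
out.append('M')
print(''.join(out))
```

Execution trace: 'X' (try body) → 'W' (try body, no exception) → 'A' (finally) → 'M' (after the try/except). Output: XWAM

Answer: XWAM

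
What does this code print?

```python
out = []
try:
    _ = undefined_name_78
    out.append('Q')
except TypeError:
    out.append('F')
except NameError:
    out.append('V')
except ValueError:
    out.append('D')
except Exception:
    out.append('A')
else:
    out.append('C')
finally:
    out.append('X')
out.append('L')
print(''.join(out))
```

Execution trace: 'V' (except NameError) → 'X' (finally) → 'L' (after the try/except). Output: VXL

Answer: VXL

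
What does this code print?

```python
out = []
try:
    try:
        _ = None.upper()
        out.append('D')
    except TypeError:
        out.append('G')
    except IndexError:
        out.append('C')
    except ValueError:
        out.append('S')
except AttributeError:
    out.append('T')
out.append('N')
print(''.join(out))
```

Execution trace: 'T' (outer except AttributeError) → 'N' (after the try/except). Output: TN

Answer: TN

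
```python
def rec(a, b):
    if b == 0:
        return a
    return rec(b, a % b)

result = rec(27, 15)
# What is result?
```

rec(27, 15) -> rec(15, 12) -> rec(12, 3) -> rec(3, 0) -> 3

Answer: 3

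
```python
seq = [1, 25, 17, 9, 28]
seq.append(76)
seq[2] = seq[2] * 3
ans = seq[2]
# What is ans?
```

Trace:
`seq = [1, 25, 17, 9, 28]` → seq = [1, 25, 17, 9, 28]
`seq.append(76)` → seq = [1, 25, 17, 9, 28, 76]
`seq[2] = seq[2] * 3` → seq = [1, 25, 51, 9, 28, 76]
`ans = seq[2]` → ans = 51
So ans = 51

Answer: 51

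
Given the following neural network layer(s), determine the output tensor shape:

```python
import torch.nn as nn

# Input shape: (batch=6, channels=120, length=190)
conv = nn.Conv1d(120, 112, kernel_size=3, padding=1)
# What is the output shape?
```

Input: (6, 120, 190) -> Output: (6, 112, 190)

Answer: (6, 112, 190)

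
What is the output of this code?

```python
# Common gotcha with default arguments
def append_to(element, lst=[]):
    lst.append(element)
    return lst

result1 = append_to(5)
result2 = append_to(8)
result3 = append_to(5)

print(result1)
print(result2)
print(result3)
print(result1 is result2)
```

Key concept: mutable default argument gotcha.
Step by step:
`result1 = append_to(5)` → result1 = [5]
`result2 = append_to(8)` → result1 = [5, 8] (same object as result2); result2 = [5, 8] (same object as result1)
`result3 = append_to(5)` → result1 = [5, 8, 5] (same object as result2, result3); result2 = [5, 8, 5] (same object as result1, result3); result3 = [5, 8, 5] (same object as result1, result2)
`print(result1)` → prints [5, 8, 5]
`print(result2)` → prints [5, 8, 5]
`print(result3)` → prints [5, 8, 5]
`print(result1 is result2)` → prints True

Answer:
[5, 8, 5]
[5, 8, 5]
[5, 8, 5]
True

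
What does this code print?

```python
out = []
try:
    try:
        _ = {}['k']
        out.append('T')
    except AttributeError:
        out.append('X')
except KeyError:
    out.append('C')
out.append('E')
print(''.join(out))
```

Execution trace: 'C' (outer except KeyError) → 'E' (after the try/except). Output: CE

Answer: CE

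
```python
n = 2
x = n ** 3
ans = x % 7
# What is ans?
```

Trace:
`n = 2` → n = 2
`x = n ** 3` → x = 8
`ans = x % 7` → ans = 1
So ans = 1

Answer: 1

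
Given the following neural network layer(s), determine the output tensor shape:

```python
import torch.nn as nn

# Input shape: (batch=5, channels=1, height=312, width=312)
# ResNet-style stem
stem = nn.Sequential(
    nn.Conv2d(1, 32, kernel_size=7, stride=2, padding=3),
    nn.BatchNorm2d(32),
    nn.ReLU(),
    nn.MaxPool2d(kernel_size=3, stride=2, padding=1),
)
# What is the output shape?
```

Input: (5, 1, 312, 312) -> after Conv2d 7x7 stride=2: (5, 32, 156, 156) -> Output: (5, 32, 78, 78)

Answer: (5, 32, 78, 78)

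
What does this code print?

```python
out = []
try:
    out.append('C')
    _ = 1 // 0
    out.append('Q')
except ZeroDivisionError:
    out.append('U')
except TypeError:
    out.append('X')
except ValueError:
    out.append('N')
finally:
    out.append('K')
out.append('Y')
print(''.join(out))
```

Execution trace: 'C' (try body) → 'U' (except ZeroDivisionError) → 'K' (finally) → 'Y' (after the try/except). Output: CUKY

Answer: CUKY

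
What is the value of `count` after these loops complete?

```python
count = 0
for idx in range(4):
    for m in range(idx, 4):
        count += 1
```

Upper triangle: 4 + 3 + ... + 1
`count` takes the values: 0 → 1 → 2 → 3 → 4 → 5 → 6 → 7 → 8 → 9 → 10

Answer: 10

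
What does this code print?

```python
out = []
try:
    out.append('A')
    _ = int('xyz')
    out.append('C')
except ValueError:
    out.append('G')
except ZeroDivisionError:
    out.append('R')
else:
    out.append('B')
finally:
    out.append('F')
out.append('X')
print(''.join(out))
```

Execution trace: 'A' (try body) → 'G' (except ValueError) → 'F' (finally) → 'X' (after the try/except). Output: AGFX

Answer: AGFX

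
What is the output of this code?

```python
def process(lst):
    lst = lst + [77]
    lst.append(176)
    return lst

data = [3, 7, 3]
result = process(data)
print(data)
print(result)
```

Key concept: rebinding parameter vs mutation.
Step by step:
`data = [3, 7, 3]` → data = [3, 7, 3]
`result = process(data)` → result = [3, 7, 3, 77, 176]
`print(data)` → prints [3, 7, 3]
`print(result)` → prints [3, 7, 3, 77, 176]

Answer:
[3, 7, 3]
[3, 7, 3, 77, 176]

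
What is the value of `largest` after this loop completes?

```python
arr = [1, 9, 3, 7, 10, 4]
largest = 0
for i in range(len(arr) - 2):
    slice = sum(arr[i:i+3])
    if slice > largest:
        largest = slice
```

Max sum of 3-element window in [1, 9, 3, 7, 10, 4]
`largest` takes the values: 0 → 13 → 19 → 20 → 21

Answer: 21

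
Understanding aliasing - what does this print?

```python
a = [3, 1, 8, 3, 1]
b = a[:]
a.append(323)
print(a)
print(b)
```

Key concept: slice [:] creates copy.
Step by step:
`a = [3, 1, 8, 3, 1]` → a = [3, 1, 8, 3, 1]
`b = a[:]` → b = [3, 1, 8, 3, 1]
`a.append(323)` → a = [3, 1, 8, 3, 1, 323]
`print(a)` → prints [3, 1, 8, 3, 1, 323]
`print(b)` → prints [3, 1, 8, 3, 1]

Answer:
[3, 1, 8, 3, 1, 323]
[3, 1, 8, 3, 1]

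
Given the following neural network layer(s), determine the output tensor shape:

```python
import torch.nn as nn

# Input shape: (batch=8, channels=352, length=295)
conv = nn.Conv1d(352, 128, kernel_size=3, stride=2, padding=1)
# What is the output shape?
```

Input: (8, 352, 295) -> Output: (8, 128, 148)

Answer: (8, 128, 148)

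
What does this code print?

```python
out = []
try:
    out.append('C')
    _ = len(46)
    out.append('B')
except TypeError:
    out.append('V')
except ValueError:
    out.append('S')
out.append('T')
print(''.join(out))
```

Execution trace: 'C' (try body) → 'V' (except TypeError) → 'T' (after the try/except). Output: CVT

Answer: CVT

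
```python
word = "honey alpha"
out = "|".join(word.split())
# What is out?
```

Trace:
`word = "honey alpha"` → word = 'honey alpha'
`out = "|".join(word.split())` → out = 'honey|alpha'
So out = 'honey|alpha'

Answer: 'honey|alpha'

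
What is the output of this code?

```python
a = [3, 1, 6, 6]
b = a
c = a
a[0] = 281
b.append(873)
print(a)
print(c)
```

Key concept: multiple aliases.
Step by step:
`a = [3, 1, 6, 6]` → a = [3, 1, 6, 6]
`b = a` → b = [3, 1, 6, 6] (same object as a)
`c = a` → c = [3, 1, 6, 6] (same object as a, b)
`a[0] = 281` → a = [281, 1, 6, 6] (same object as b, c); b = [281, 1, 6, 6] (same object as a, c); c = [281, 1, 6, 6] (same object as a, b)
`b.append(873)` → a = [281, 1, 6, 6, 873] (same object as b, c); b = [281, 1, 6, 6, 873] (same object as a, c); c = [281, 1, 6, 6, 873] (same object as a, b)
`print(a)` → prints [281, 1, 6, 6, 873]
`print(c)` → prints [281, 1, 6, 6, 873]

Answer:
[281, 1, 6, 6, 873]
[281, 1, 6, 6, 873]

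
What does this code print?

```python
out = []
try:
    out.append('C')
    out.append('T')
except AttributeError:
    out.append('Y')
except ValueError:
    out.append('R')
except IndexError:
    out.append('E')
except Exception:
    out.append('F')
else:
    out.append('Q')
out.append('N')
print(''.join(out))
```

Execution trace: 'C' (try body) → 'T' (try body, no exception) → 'Q' (else) → 'N' (after the try/except). Output: CTQN

Answer: CTQN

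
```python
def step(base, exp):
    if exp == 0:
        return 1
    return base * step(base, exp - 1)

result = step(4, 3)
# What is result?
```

step(4, 3) = 4 * 4 * 4 = 64

Answer: 64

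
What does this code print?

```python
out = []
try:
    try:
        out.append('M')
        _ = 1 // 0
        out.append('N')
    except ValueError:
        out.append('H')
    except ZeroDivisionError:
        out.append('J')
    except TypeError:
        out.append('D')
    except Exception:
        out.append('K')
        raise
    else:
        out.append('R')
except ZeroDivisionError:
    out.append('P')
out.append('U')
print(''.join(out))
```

Execution trace: 'M' (inner try body) → 'J' (inner except ZeroDivisionError) → 'U' (after the try/except). Output: MJU

Answer: MJU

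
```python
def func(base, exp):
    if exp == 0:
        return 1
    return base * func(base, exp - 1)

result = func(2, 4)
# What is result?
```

func(2, 4) = 2 * 2 * 2 * 2 = 16

Answer: 16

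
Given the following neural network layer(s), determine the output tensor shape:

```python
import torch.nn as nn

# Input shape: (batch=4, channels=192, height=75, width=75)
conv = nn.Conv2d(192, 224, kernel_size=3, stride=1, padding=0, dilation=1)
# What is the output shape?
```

Input: (4, 192, 75, 75) -> Output: (4, 224, 73, 73)

Answer: (4, 224, 73, 73)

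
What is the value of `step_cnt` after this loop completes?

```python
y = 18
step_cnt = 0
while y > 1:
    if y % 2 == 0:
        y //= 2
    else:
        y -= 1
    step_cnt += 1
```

Steps to reduce 18 to 1
`step_cnt` takes the values: 0 → 1 → 2 → 3 → 4 → 5

Answer: 5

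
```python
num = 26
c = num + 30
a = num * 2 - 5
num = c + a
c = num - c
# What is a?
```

Trace:
`num = 26` → num = 26
`c = num + 30` → c = 56
`a = num * 2 - 5` → a = 47
`num = c + a` → num = 103
`c = num - c` → c = 47
So a = 47

Answer: 47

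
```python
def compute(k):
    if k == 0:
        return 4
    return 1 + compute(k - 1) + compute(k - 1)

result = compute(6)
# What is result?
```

compute(k) = 1 + 2·compute(k-1), compute(0)=4. Closed form: (4+1)·2^6 - 1 = 319.

Answer: 319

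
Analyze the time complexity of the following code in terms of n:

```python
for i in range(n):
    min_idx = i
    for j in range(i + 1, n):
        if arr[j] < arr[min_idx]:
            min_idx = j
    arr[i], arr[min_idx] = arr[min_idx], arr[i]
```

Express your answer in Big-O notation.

This is Selection sort. Time complexity: O(n²).

Answer: O(n²)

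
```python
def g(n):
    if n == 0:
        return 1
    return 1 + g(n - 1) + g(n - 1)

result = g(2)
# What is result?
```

g(n) = 1 + 2·g(n-1), g(0)=1. Closed form: (1+1)·2^2 - 1 = 7.

Answer: 7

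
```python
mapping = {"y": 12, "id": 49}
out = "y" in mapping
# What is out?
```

Trace:
`mapping = {"y": 12, "id": 49}` → mapping = {'y': 12, 'id': 49}
`out = "y" in mapping` → out = True
So out = True

Answer: True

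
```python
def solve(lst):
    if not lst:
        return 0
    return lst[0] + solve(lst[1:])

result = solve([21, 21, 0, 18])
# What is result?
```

21 + 21 + 0 + 18 + 0 = 60

Answer: 60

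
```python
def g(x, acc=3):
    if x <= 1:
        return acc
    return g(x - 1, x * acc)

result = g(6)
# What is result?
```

Accumulator trace (n, acc): (6, 3) -> (5, 18) -> (4, 90) -> (3, 360) -> (2, 1080) -> (1, 2160) -> return 2160

Answer: 2160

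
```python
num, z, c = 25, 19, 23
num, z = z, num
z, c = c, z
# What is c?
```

Trace:
`num, z, c = 25, 19, 23` → num = 25; z = 19; c = 23
`num, z = z, num` → num = 19; z = 25
`z, c = c, z` → z = 23; c = 25
So c = 25

Answer: 25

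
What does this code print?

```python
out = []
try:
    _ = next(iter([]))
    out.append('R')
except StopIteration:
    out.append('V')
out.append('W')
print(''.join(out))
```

Execution trace: 'V' (except StopIteration) → 'W' (after the try/except). Output: VW

Answer: VW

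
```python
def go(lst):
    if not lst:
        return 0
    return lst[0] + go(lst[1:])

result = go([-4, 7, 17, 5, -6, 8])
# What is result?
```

(-4) + 7 + 17 + 5 + (-6) + 8 + 0 = 27

Answer: 27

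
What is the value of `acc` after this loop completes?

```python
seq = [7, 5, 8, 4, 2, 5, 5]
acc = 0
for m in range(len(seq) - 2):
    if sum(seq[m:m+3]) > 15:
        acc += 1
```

Count windows with sum > 15
`acc` takes the values: 0 → 1 → 2

Answer: 2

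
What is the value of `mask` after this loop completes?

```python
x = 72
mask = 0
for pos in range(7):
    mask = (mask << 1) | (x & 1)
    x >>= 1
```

Reverse lowest 7 bits of 72
`mask` takes the values: 0 → 1 → 2 → 4 → 9

Answer: 9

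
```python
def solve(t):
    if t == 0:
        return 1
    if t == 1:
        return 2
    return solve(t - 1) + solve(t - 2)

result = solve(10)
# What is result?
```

Build up from base cases: solve(0)=1, solve(1)=2, solve(2)=3, solve(3)=5, solve(4)=8, solve(5)=13, solve(6)=21, ..., solve(10)=144

Answer: 144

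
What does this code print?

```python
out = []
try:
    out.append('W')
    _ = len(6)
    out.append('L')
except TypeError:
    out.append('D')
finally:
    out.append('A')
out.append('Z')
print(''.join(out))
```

Execution trace: 'W' (try body) → 'D' (except TypeError) → 'A' (finally) → 'Z' (after the try/except). Output: WDAZ

Answer: WDAZ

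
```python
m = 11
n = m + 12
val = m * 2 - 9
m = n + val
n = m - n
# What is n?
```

Trace:
`m = 11` → m = 11
`n = m + 12` → n = 23
`val = m * 2 - 9` → val = 13
`m = n + val` → m = 36
`n = m - n` → n = 13
So n = 13

Answer: 13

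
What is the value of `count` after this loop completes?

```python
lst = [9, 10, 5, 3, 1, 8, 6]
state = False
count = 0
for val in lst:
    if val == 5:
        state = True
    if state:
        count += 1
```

Count elements after first 5 in [9, 10, 5, 3, 1, 8, 6]
`count` takes the values: 0 → 1 → 2 → 3 → 4 → 5

Answer: 5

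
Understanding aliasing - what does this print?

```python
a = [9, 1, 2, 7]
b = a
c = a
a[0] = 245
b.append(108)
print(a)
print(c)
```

Key concept: multiple aliases.
Step by step:
`a = [9, 1, 2, 7]` → a = [9, 1, 2, 7]
`b = a` → b = [9, 1, 2, 7] (same object as a)
`c = a` → c = [9, 1, 2, 7] (same object as a, b)
`a[0] = 245` → a = [245, 1, 2, 7] (same object as b, c); b = [245, 1, 2, 7] (same object as a, c); c = [245, 1, 2, 7] (same object as a, b)
`b.append(108)` → a = [245, 1, 2, 7, 108] (same object as b, c); b = [245, 1, 2, 7, 108] (same object as a, c); c = [245, 1, 2, 7, 108] (same object as a, b)
`print(a)` → prints [245, 1, 2, 7, 108]
`print(c)` → prints [245, 1, 2, 7, 108]

Answer:
[245, 1, 2, 7, 108]
[245, 1, 2, 7, 108]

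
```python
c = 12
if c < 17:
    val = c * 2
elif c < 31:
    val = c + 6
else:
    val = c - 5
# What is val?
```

Trace:
`c = 12` → c = 12
`if c < 17: ...` → c < 17 is True → val = 24
So val = 24

Answer: 24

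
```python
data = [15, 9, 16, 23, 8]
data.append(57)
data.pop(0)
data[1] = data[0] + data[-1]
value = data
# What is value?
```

Trace:
`data = [15, 9, 16, 23, 8]` → data = [15, 9, 16, 23, 8]
`data.append(57)` → data = [15, 9, 16, 23, 8, 57]
`data.pop(0)` → data = [9, 16, 23, 8, 57]
`data[1] = data[0] + data[-1]` → data = [9, 66, 23, 8, 57]
`value = data` → value = [9, 66, 23, 8, 57]
So value = [9, 66, 23, 8, 57]

Answer: [9, 66, 23, 8, 57]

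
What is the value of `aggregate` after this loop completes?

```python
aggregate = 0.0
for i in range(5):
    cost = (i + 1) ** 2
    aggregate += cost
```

Sum of squared losses 1² + 2² + ... + 5²
`aggregate` takes the values: 0.0 → 1.0 → 5.0 → 14.0 → 30.0 → 55.0

Answer: 55.0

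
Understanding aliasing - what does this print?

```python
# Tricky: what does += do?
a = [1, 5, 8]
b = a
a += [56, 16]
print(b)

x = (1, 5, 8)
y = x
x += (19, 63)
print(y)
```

Key concept: += behavior differs for mutable vs immutable.
Step by step:
`a = [1, 5, 8]` → a = [1, 5, 8]
`b = a` → b = [1, 5, 8] (same object as a)
`a += [56, 16]` → a = [1, 5, 8, 56, 16] (same object as b); b = [1, 5, 8, 56, 16] (same object as a)
`print(b)` → prints [1, 5, 8, 56, 16]
`x = (1, 5, 8)` → x = (1, 5, 8)
`y = x` → y = (1, 5, 8)
`x += (19, 63)` → x = (1, 5, 8, 19, 63)
`print(y)` → prints (1, 5, 8)

Answer:
[1, 5, 8, 56, 16]
(1, 5, 8)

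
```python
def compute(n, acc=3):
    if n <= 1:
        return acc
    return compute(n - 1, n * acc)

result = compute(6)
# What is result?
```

Accumulator trace (n, acc): (6, 3) -> (5, 18) -> (4, 90) -> (3, 360) -> (2, 1080) -> (1, 2160) -> return 2160

Answer: 2160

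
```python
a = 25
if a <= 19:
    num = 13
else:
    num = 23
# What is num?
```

Trace:
`a = 25` → a = 25
`if a <= 19: ...` → a <= 19 is False, take else branch → num = 23
So num = 23

Answer: 23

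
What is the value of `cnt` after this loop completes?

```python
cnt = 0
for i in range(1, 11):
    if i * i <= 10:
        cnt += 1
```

Count numbers where i² ≤ 10
`cnt` takes the values: 0 → 1 → 2 → 3

Answer: 3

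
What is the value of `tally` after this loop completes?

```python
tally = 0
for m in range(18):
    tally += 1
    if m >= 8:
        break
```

Loop breaks when m reaches 8, tally is 9
`tally` takes the values: 0 → 1 → 2 → 3 → 4 → 5 → 6 → 7 → 8 → 9

Answer: 9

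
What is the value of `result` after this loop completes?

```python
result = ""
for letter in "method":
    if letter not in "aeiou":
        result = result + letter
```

Remove vowels from 'method'
`result` takes the values: "" → "m" → "mt" → "mth" → "mthd"

Answer: "mthd"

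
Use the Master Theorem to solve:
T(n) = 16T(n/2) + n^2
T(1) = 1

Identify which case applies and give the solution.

a=16, b=2, f(n)=n^2. log_2(16) = 4. Since c=2 < 4, Case 1 applies: T(n) = Θ(n^log_b(a)) = O(n^4).

Answer: O(n^4) - Case 1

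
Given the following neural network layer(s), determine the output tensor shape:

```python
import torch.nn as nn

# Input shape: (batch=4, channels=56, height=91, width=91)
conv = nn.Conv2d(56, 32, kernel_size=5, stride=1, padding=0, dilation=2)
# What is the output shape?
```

Input: (4, 56, 91, 91) -> Output: (4, 32, 83, 83)

Answer: (4, 32, 83, 83)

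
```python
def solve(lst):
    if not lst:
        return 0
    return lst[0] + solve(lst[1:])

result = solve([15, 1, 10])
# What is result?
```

15 + 1 + 10 + 0 = 26

Answer: 26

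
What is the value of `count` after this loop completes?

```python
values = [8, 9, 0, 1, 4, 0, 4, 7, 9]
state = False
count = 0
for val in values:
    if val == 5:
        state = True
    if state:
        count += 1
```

Count elements after first 5 in [8, 9, 0, 1, 4, 0, 4, 7, 9]
`count` takes the values: 0

Answer: 0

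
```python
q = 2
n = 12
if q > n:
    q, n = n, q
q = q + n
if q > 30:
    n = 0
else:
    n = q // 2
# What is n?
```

Trace:
`q = 2` → q = 2
`n = 12` → n = 12
`if q > n: ...` → q > n is False → no variable changes
`q = q + n` → q = 14
`if q > 30: ...` → q > 30 is False, take else branch → n = 7
So n = 7

Answer: 7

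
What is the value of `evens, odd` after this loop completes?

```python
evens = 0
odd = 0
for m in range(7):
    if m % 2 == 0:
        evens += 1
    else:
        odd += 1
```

Count evens and odds in range(7)
`evens, odd` takes the values: (0, 0) → (1, 0) → (1, 1) → (2, 1) → (2, 2) → (3, 2) → (3, 3) → (4, 3)

Answer: 4, 3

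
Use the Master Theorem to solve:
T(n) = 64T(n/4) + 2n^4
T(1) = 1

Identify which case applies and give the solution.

a=64, b=4, f(n)=2n^4. log_4(64) = 3. Since c=4 > 3 and the regularity condition holds (64(n/4)^4 = (64/4^4)n^4 with 64/4^4 < 1), Case 3 applies: T(n) = Θ(f(n)) = O(n^4).

Answer: O(n^4) - Case 3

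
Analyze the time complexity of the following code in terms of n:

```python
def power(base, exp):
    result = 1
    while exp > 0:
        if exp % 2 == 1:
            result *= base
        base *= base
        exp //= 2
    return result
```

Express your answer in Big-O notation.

This is Exponentiation by squaring. Time complexity: O(log n).

Answer: O(log n)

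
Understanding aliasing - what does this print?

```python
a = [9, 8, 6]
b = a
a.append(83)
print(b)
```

Key concept: basic list aliasing.
Step by step:
`a = [9, 8, 6]` → a = [9, 8, 6]
`b = a` → b = [9, 8, 6] (same object as a)
`a.append(83)` → a = [9, 8, 6, 83] (same object as b); b = [9, 8, 6, 83] (same object as a)
`print(b)` → prints [9, 8, 6, 83]

Answer: [9, 8, 6, 83]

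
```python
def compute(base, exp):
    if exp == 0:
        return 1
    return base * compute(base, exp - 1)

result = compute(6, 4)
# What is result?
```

compute(6, 4) = 6 * 6 * 6 * 6 = 1296

Answer: 1296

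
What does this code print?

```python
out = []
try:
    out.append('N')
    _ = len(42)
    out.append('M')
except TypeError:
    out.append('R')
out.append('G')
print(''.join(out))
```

Execution trace: 'N' (try body) → 'R' (except TypeError) → 'G' (after the try/except). Output: NRG

Answer: NRG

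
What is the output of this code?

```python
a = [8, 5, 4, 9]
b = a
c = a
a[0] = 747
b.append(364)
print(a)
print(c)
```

Key concept: multiple aliases.
Step by step:
`a = [8, 5, 4, 9]` → a = [8, 5, 4, 9]
`b = a` → b = [8, 5, 4, 9] (same object as a)
`c = a` → c = [8, 5, 4, 9] (same object as a, b)
`a[0] = 747` → a = [747, 5, 4, 9] (same object as b, c); b = [747, 5, 4, 9] (same object as a, c); c = [747, 5, 4, 9] (same object as a, b)
`b.append(364)` → a = [747, 5, 4, 9, 364] (same object as b, c); b = [747, 5, 4, 9, 364] (same object as a, c); c = [747, 5, 4, 9, 364] (same object as a, b)
`print(a)` → prints [747, 5, 4, 9, 364]
`print(c)` → prints [747, 5, 4, 9, 364]

Answer:
[747, 5, 4, 9, 364]
[747, 5, 4, 9, 364]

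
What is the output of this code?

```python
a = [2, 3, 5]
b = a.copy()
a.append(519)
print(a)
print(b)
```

Key concept: list.copy() creates independent copy.
Step by step:
`a = [2, 3, 5]` → a = [2, 3, 5]
`b = a.copy()` → b = [2, 3, 5]
`a.append(519)` → a = [2, 3, 5, 519]
`print(a)` → prints [2, 3, 5, 519]
`print(b)` → prints [2, 3, 5]

Answer:
[2, 3, 5, 519]
[2, 3, 5]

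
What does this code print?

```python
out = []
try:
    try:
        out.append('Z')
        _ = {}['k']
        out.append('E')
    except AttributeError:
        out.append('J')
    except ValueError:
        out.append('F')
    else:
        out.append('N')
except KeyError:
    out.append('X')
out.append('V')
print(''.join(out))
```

Execution trace: 'Z' (try body) → 'X' (outer except KeyError) → 'V' (after the try/except). Output: ZXV

Answer: ZXV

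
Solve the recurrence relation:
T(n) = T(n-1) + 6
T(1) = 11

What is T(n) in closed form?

Unrolling: T(n) = T(1) + 6·(n-1) = 11 + 6(n-1) = 6n + 5.

Answer: T(n) = 6n + 5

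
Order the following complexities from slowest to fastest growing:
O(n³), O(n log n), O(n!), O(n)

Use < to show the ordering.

Ordered by growth rate: O(n) < O(n log n) < O(n³) < O(n!)

Answer: O(n) < O(n log n) < O(n³) < O(n!)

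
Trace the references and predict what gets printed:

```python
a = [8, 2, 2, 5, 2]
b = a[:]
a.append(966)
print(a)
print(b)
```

Key concept: slice [:] creates copy.
Step by step:
`a = [8, 2, 2, 5, 2]` → a = [8, 2, 2, 5, 2]
`b = a[:]` → b = [8, 2, 2, 5, 2]
`a.append(966)` → a = [8, 2, 2, 5, 2, 966]
`print(a)` → prints [8, 2, 2, 5, 2, 966]
`print(b)` → prints [8, 2, 2, 5, 2]

Answer:
[8, 2, 2, 5, 2, 966]
[8, 2, 2, 5, 2]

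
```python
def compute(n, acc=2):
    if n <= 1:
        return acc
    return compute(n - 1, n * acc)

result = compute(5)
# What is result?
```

Accumulator trace (n, acc): (5, 2) -> (4, 10) -> (3, 40) -> (2, 120) -> (1, 240) -> return 240

Answer: 240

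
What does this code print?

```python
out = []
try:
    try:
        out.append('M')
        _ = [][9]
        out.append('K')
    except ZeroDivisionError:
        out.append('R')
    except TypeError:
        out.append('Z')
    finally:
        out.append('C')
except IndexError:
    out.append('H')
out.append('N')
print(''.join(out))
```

Execution trace: 'M' (inner try body) → 'C' (inner finally) → 'H' (outer except IndexError) → 'N' (after the try/except). Output: MCHN

Answer: MCHN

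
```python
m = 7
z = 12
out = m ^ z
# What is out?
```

Trace:
`m = 7` → m = 7
`z = 12` → z = 12
`out = m ^ z` → out = 11
So out = 11

Answer: 11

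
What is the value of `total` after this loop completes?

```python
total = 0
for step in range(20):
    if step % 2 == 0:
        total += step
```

Sum of even numbers 0 to 19
`total` takes the values: 0 → 2 → 6 → 12 → 20 → 30 → 42 → 56 → 72 → 90

Answer: 90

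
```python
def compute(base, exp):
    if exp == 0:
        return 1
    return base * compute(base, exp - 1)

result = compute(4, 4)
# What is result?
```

compute(4, 4) = 4 * 4 * 4 * 4 = 256

Answer: 256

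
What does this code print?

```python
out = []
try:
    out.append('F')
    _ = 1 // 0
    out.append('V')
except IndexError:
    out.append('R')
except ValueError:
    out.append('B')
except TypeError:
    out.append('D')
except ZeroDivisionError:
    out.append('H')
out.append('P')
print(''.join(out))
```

Execution trace: 'F' (try body) → 'H' (except ZeroDivisionError) → 'P' (after the try/except). Output: FHP

Answer: FHP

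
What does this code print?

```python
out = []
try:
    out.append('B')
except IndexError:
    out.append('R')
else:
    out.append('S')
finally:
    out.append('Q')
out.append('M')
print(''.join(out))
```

Execution trace: 'B' (try body, no exception) → 'S' (else) → 'Q' (finally) → 'M' (after the try/except). Output: BSQM

Answer: BSQM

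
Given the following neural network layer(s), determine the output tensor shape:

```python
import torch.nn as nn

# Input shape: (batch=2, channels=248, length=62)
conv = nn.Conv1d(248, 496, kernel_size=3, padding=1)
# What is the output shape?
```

Input: (2, 248, 62) -> Output: (2, 496, 62)

Answer: (2, 496, 62)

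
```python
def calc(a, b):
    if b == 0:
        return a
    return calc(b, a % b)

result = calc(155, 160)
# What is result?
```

calc(155, 160) -> calc(160, 155) -> calc(155, 5) -> calc(5, 0) -> 5

Answer: 5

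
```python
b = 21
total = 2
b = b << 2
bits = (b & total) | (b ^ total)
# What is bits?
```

Trace:
`b = 21` → b = 21
`total = 2` → total = 2
`b = b << 2` → b = 84
`bits = (b & total) | (b ^ total)` → bits = 86
So bits = 86

Answer: 86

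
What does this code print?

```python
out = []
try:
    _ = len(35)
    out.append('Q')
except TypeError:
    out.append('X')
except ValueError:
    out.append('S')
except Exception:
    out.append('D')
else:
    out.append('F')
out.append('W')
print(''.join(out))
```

Execution trace: 'X' (except TypeError) → 'W' (after the try/except). Output: XW

Answer: XW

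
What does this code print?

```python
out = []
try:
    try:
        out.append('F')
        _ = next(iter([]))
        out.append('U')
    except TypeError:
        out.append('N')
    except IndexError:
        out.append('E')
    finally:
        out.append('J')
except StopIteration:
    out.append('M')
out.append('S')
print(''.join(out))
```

Execution trace: 'F' (inner try body) → 'J' (inner finally) → 'M' (outer except StopIteration) → 'S' (after the try/except). Output: FJMS

Answer: FJMS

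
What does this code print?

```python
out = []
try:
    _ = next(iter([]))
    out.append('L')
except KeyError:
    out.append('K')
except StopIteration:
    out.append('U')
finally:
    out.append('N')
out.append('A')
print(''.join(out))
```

Execution trace: 'U' (except StopIteration) → 'N' (finally) → 'A' (after the try/except). Output: UNA

Answer: UNA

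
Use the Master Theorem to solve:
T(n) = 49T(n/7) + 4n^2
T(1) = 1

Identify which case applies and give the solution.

a=49, b=7, f(n)=4n^2. log_7(49) = 2. Since c=2 = 2, Case 2 applies: T(n) = Θ(n^log_b(a) · log n) = O(n^2 log n).

Answer: O(n^2 log n) - Case 2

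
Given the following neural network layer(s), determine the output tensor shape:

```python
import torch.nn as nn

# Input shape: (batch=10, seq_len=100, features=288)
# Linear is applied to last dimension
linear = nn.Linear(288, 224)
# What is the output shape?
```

Input: (10, 100, 288) -> Output: (10, 100, 224)

Answer: (10, 100, 224)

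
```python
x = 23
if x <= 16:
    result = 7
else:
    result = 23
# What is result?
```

Trace:
`x = 23` → x = 23
`if x <= 16: ...` → x <= 16 is False, take else branch → result = 23
So result = 23

Answer: 23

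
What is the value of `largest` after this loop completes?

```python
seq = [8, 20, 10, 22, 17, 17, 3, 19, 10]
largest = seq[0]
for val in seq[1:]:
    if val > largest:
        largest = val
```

Maximum of [8, 20, 10, 22, 17, 17, 3, 19, 10]
`largest` takes the values: 8 → 20 → 22

Answer: 22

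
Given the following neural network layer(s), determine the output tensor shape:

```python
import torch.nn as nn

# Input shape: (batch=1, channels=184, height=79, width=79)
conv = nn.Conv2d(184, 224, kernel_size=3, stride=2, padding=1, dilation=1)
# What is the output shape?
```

Input: (1, 184, 79, 79) -> Output: (1, 224, 40, 40)

Answer: (1, 224, 40, 40)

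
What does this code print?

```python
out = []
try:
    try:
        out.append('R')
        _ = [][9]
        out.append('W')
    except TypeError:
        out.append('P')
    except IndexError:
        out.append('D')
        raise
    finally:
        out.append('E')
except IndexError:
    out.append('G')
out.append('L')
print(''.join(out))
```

Execution trace: 'R' (inner try body) → 'D' (inner except IndexError) → 'E' (inner finally) → 'G' (outer except IndexError) → 'L' (after the try/except). Output: RDEGL

Answer: RDEGL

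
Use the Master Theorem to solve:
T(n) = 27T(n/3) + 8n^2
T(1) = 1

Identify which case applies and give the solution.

a=27, b=3, f(n)=8n^2. log_3(27) = 3. Since c=2 < 3, Case 1 applies: T(n) = Θ(n^log_b(a)) = O(n^3).

Answer: O(n^3) - Case 1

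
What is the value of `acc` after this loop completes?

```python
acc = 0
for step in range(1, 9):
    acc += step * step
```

Sum of squares 1² to 8² = 204
`acc` takes the values: 0 → 1 → 5 → 14 → 30 → 55 → 91 → 140 → 204

Answer: 204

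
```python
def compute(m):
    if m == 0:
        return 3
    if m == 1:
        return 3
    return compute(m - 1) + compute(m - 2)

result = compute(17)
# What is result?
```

Build up from base cases: compute(0)=3, compute(1)=3, compute(2)=6, compute(3)=9, compute(4)=15, compute(5)=24, compute(6)=39, ..., compute(17)=7752

Answer: 7752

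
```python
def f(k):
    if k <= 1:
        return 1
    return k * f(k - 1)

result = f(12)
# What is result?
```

f(12) = 12 * 11 * 10 * 9 * 8 * 7 * 6 * 5 * 4 * 3 * 2 * 1 = 479001600

Answer: 479001600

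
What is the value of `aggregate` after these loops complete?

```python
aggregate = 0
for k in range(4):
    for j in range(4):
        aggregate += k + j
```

Sum of all k+j for k,j in 4x4
`aggregate` takes the values: 0 → 1 → 3 → 6 → 7 → 9 → 12 → 16 → 18 → 21 → 25 → 30 → 33 → 37 → 42 → 48

Answer: 48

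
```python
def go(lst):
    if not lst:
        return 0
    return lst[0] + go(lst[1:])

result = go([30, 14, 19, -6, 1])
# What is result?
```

30 + 14 + 19 + (-6) + 1 + 0 = 58

Answer: 58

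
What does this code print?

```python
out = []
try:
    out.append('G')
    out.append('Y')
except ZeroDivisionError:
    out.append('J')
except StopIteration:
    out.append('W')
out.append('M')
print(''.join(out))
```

Execution trace: 'G' (try body) → 'Y' (try body, no exception) → 'M' (after the try/except). Output: GYM

Answer: GYM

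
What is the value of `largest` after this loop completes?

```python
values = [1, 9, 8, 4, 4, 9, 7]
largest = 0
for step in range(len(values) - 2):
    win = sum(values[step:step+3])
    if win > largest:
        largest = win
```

Max sum of 3-element window in [1, 9, 8, 4, 4, 9, 7]
`largest` takes the values: 0 → 18 → 21

Answer: 21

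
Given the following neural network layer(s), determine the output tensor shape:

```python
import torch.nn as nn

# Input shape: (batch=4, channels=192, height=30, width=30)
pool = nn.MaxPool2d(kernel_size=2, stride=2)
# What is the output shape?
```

Input: (4, 192, 30, 30) -> Output: (4, 192, 15, 15)

Answer: (4, 192, 15, 15)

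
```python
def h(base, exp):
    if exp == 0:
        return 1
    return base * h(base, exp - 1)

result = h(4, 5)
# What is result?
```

h(4, 5) = 4 * 4 * 4 * 4 * 4 = 1024

Answer: 1024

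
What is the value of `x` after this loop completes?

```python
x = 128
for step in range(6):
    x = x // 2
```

Halve 6 times: 128 // 2^6 = 2
`x` takes the values: 128 → 64 → 32 → 16 → 8 → 4 → 2

Answer: 2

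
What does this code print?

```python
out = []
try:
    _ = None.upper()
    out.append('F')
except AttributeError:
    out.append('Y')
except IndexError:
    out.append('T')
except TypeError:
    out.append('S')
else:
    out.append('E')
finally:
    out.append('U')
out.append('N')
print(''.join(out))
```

Execution trace: 'Y' (except AttributeError) → 'U' (finally) → 'N' (after the try/except). Output: YUN

Answer: YUN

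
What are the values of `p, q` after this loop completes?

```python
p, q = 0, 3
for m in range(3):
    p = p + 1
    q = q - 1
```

p goes 0→3, q goes 3→0
`p, q` takes the values: (0, 3) → (1, 3) → (1, 2) → (2, 2) → (2, 1) → (3, 1) → (3, 0)

Answer: 3, 0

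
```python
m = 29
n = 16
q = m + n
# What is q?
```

Trace:
`m = 29` → m = 29
`n = 16` → n = 16
`q = m + n` → q = 45
So q = 45

Answer: 45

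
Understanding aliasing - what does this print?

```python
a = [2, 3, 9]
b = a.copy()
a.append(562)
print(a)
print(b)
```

Key concept: list.copy() creates independent copy.
Step by step:
`a = [2, 3, 9]` → a = [2, 3, 9]
`b = a.copy()` → b = [2, 3, 9]
`a.append(562)` → a = [2, 3, 9, 562]
`print(a)` → prints [2, 3, 9, 562]
`print(b)` → prints [2, 3, 9]

Answer:
[2, 3, 9, 562]
[2, 3, 9]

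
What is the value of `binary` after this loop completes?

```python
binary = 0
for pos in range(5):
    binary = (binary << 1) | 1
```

Build 5 consecutive 1-bits: 0b11111
`binary` takes the values: 0 → 1 → 3 → 7 → 15 → 31

Answer: 31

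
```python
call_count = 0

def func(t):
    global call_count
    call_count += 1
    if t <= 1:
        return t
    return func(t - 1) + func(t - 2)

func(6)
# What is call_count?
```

Calls(t) = 1 + Calls(t-1) + Calls(t-2); Calls(0)=Calls(1)=1. For t=6 this gives 25.

Answer: 25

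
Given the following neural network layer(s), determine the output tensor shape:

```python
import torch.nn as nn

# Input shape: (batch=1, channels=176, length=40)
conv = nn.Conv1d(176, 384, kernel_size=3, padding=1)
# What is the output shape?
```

Input: (1, 176, 40) -> Output: (1, 384, 40)

Answer: (1, 384, 40)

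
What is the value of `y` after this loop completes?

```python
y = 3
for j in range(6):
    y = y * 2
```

Multiply by 2, 6 times: 3 * 2^6 = 192
`y` takes the values: 3 → 6 → 12 → 24 → 48 → 96 → 192

Answer: 192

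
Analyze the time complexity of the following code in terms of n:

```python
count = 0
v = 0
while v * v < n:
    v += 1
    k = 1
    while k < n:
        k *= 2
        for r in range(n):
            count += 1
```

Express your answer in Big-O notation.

Each loop level contributes: √n × log n × n. Multiplying the contributions gives O(n√n log n).

Answer: O(n√n log n)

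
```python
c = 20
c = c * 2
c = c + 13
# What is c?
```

Trace:
`c = 20` → c = 20
`c = c * 2` → c = 40
`c = c + 13` → c = 53
So c = 53

Answer: 53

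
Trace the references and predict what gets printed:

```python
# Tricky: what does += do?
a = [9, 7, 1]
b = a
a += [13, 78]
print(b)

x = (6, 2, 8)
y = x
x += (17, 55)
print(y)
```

Key concept: += behavior differs for mutable vs immutable.
Step by step:
`a = [9, 7, 1]` → a = [9, 7, 1]
`b = a` → b = [9, 7, 1] (same object as a)
`a += [13, 78]` → a = [9, 7, 1, 13, 78] (same object as b); b = [9, 7, 1, 13, 78] (same object as a)
`print(b)` → prints [9, 7, 1, 13, 78]
`x = (6, 2, 8)` → x = (6, 2, 8)
`y = x` → y = (6, 2, 8)
`x += (17, 55)` → x = (6, 2, 8, 17, 55)
`print(y)` → prints (6, 2, 8)

Answer:
[9, 7, 1, 13, 78]
(6, 2, 8)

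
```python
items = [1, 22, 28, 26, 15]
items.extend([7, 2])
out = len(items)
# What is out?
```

Trace:
`items = [1, 22, 28, 26, 15]` → items = [1, 22, 28, 26, 15]
`items.extend([7, 2])` → items = [1, 22, 28, 26, 15, 7, 2]
`out = len(items)` → out = 7
So out = 7

Answer: 7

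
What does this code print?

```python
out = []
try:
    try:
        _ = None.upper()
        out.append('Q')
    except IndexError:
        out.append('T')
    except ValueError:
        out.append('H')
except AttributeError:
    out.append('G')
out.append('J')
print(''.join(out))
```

Execution trace: 'G' (outer except AttributeError) → 'J' (after the try/except). Output: GJ

Answer: GJ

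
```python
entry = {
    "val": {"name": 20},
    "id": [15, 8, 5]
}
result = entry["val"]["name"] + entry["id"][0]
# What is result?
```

Trace:
`entry = { ...` → entry = {'val': {'name': 20}, 'id': [15, 8, 5]}
`result = entry["val"]["name"] + entry["id"][0]` → result = 35
So result = 35

Answer: 35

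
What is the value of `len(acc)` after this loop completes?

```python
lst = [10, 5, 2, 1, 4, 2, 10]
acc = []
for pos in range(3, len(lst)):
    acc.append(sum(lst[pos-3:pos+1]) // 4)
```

Number of 4-element averages
`acc` takes the values: [] → [4] → [4, 3] → [4, 3, 2] → [4, 3, 2, 4]
So `len(acc)` = 4

Answer: 4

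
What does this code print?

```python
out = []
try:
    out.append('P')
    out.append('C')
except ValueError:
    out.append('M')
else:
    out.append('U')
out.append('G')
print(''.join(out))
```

Execution trace: 'P' (try body) → 'C' (try body, no exception) → 'U' (else) → 'G' (after the try/except). Output: PCUG

Answer: PCUG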